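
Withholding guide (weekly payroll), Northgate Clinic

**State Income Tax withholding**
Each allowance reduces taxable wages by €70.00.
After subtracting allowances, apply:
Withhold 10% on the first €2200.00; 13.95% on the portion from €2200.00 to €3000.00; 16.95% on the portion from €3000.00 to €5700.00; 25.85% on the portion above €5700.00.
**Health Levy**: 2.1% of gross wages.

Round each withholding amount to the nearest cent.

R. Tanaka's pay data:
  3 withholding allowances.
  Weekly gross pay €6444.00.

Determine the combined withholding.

State Income Tax: taxable = €6444.00 − 3×€70.00 = €6234.00
  €789.25 + 25.85% × (€6234.00 − €5700.00) = €789.25 + 25.85% × €534.00 = €927.29
Health Levy: 2.1% × €6444.00 = €135.32
Total: €927.29 + €135.32 = €1062.61

€1062.61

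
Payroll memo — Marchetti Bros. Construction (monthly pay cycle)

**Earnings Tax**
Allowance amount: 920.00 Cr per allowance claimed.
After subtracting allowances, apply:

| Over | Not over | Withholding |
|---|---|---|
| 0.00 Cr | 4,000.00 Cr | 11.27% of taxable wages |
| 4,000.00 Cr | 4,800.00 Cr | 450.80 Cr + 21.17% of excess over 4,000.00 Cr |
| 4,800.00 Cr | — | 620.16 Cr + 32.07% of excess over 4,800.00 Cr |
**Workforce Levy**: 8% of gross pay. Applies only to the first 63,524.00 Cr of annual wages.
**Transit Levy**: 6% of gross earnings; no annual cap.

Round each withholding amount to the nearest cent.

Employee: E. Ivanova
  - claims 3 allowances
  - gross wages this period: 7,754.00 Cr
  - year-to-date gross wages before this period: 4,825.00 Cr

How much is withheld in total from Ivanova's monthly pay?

Earnings Tax: taxable = 7,754.00 Cr − 3×920.00 Cr = 4,994.00 Cr
  620.16 Cr + 32.07% × (4,994.00 Cr − 4,800.00 Cr) = 620.16 Cr + 32.07% × 194.00 Cr = 682.38 Cr
Workforce Levy: 8% × 7,754.00 Cr = 620.32 Cr
Transit Levy: 6% × 7,754.00 Cr = 465.24 Cr
Total: 682.38 Cr + 620.32 Cr + 465.24 Cr = 1,767.94 Cr

1,767.94 Cr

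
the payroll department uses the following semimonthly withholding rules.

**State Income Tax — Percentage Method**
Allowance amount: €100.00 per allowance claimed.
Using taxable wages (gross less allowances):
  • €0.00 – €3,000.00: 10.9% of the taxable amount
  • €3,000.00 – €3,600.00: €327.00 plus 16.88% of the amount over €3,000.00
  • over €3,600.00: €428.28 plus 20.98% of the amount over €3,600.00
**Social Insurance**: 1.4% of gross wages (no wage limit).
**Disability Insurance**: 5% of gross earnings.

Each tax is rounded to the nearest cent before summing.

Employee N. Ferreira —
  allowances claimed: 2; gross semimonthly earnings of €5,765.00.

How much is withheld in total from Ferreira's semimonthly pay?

€1,209.50

State Income Tax: taxable = €5,765.00 − 2×€100.00 = €5,565.00
  €428.28 + 20.98% × (€5,565.00 − €3,600.00) = €428.28 + 20.98% × €1,965.00 = €840.54
Social Insurance: 1.4% × €5,765.00 = €80.71
Disability Insurance: 5% × €5,765.00 = €288.25
Total: €840.54 + €80.71 + €288.25 = €1,209.50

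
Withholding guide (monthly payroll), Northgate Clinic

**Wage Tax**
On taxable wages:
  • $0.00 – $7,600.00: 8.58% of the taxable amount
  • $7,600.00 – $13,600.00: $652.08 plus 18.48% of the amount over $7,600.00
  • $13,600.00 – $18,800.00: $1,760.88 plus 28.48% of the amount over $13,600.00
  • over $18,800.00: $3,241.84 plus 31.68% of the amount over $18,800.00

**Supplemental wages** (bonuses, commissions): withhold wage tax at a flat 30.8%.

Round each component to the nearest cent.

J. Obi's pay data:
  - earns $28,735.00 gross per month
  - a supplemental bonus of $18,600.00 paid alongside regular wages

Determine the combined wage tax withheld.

Wage Tax: taxable = $28,735.00
  $3,241.84 + 31.68% × ($28,735.00 − $18,800.00) = $3,241.84 + 31.68% × $9,935.00 = $6,389.25
Supplemental (30.8% flat on bonus): 30.8% × $18,600.00 = $5,728.80
Total wage tax: $6,389.25 + $5,728.80 = $12,118.05

$12,118.05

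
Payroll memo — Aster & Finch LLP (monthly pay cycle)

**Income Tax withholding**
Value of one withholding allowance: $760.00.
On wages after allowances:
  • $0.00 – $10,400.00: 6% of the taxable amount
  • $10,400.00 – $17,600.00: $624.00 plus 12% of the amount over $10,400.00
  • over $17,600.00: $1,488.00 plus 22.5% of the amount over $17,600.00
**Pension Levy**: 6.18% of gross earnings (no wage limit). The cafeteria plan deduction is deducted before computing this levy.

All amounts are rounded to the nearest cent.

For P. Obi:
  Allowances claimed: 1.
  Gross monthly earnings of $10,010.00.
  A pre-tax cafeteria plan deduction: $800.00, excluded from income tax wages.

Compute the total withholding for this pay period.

$1,076.18

Income Tax: taxable = $10,010.00 − $800.00 − 1×$760.00 = $8,450.00
  6% × $8,450.00 = $507.00
Pension Levy: 6.18% × $9,210.00 = $569.18
Total: $507.00 + $569.18 = $1,076.18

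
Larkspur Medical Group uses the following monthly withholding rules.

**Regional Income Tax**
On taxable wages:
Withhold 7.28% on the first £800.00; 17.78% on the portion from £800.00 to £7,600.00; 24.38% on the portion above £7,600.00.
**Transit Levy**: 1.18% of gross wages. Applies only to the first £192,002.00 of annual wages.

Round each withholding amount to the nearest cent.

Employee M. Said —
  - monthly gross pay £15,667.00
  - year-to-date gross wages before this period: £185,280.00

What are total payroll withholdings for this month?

Regional Income Tax: taxable = £15,667.00
  £1,267.28 + 24.38% × (£15,667.00 − £7,600.00) = £1,267.28 + 24.38% × £8,067.00 = £3,234.01
Transit Levy: cap £192,002.00 − YTD £185,280.00 = £6,722.00 subject; 1.18% × £6,722.00 = £79.32
Total: £3,234.01 + £79.32 = £3,313.33

£3,313.33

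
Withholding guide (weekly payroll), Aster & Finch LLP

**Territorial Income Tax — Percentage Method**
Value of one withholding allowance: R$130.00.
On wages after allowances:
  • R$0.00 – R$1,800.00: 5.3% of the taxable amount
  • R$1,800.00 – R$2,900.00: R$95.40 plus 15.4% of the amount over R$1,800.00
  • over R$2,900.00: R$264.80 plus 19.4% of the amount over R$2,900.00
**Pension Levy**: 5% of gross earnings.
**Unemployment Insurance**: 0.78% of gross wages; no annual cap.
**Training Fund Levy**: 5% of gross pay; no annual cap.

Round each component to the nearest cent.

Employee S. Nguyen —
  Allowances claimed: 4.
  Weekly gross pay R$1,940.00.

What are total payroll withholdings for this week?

R$284.39

Territorial Income Tax: taxable = R$1,940.00 − 4×R$130.00 = R$1,420.00
  5.3% × R$1,420.00 = R$75.26
Pension Levy: 5% × R$1,940.00 = R$97.00
Unemployment Insurance: 0.78% × R$1,940.00 = R$15.13
Training Fund Levy: 5% × R$1,940.00 = R$97.00
Total: R$75.26 + R$97.00 + R$15.13 + R$97.00 = R$284.39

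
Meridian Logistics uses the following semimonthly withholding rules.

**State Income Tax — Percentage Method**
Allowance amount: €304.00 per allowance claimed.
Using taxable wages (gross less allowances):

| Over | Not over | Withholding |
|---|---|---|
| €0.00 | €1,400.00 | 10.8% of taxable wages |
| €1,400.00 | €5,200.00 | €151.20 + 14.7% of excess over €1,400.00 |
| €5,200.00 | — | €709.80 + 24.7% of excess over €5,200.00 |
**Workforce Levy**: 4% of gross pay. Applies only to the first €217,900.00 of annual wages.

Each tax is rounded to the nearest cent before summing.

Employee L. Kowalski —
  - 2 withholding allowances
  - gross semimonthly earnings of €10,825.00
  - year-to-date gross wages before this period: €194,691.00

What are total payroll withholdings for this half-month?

State Income Tax: taxable = €10,825.00 − 2×€304.00 = €10,217.00
  €709.80 + 24.7% × (€10,217.00 − €5,200.00) = €709.80 + 24.7% × €5,017.00 = €1,949.00
Workforce Levy: 4% × €10,825.00 = €433.00
Total: €1,949.00 + €433.00 = €2,382.00

€2,382.00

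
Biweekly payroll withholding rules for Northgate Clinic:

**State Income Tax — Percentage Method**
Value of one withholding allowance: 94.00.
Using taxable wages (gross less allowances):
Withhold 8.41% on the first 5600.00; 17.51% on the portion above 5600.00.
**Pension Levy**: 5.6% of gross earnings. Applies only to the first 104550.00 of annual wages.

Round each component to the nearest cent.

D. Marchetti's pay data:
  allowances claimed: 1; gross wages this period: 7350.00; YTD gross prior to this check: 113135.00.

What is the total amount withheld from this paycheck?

State Income Tax: taxable = 7350.00 − 1×94.00 = 7256.00
  470.96 + 17.51% × (7256.00 − 5600.00) = 470.96 + 17.51% × 1656.00 = 760.93
Pension Levy: YTD 113135.00 ≥ cap 104550.00 → 0.00
Total: 760.93 + 0.00 = 760.93

760.93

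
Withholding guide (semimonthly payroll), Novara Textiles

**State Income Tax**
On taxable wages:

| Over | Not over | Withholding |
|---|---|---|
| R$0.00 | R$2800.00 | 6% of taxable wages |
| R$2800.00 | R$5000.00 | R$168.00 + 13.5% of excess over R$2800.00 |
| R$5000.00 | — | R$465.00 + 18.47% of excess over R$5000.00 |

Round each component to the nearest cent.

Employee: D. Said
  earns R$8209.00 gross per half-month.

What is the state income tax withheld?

State Income Tax: taxable = R$8209.00
  R$465.00 + 18.47% × (R$8209.00 − R$5000.00) = R$465.00 + 18.47% × R$3209.00 = R$1057.70

R$1057.70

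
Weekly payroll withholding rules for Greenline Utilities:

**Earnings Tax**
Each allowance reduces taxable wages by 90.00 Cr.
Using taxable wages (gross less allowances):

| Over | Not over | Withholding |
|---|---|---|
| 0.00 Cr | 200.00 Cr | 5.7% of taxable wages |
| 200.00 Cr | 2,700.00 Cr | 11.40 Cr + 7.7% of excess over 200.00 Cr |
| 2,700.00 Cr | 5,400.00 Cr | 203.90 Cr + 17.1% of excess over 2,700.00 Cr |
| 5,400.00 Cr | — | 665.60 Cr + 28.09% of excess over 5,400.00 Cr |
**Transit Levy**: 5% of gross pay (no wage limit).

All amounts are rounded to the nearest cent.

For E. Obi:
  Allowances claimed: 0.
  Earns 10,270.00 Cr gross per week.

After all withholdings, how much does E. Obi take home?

Earnings Tax: taxable = 10,270.00 Cr
  665.60 Cr + 28.09% × (10,270.00 Cr − 5,400.00 Cr) = 665.60 Cr + 28.09% × 4,870.00 Cr = 2,033.58 Cr
Transit Levy: 5% × 10,270.00 Cr = 513.50 Cr
Total withheld: 2,033.58 Cr + 513.50 Cr = 2,547.08 Cr
Net pay: 10,270.00 Cr − 2,547.08 Cr = 7,722.92 Cr

7,722.92 Cr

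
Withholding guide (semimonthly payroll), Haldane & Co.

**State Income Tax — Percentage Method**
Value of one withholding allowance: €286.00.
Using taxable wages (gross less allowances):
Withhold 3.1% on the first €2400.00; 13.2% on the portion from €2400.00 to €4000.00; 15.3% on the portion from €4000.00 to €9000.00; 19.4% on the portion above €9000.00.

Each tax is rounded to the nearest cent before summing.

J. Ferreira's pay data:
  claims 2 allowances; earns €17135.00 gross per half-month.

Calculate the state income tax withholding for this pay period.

€2517.82

State Income Tax: taxable = €17135.00 − 2×€286.00 = €16563.00
  €1050.60 + 19.4% × (€16563.00 − €9000.00) = €1050.60 + 19.4% × €7563.00 = €2517.82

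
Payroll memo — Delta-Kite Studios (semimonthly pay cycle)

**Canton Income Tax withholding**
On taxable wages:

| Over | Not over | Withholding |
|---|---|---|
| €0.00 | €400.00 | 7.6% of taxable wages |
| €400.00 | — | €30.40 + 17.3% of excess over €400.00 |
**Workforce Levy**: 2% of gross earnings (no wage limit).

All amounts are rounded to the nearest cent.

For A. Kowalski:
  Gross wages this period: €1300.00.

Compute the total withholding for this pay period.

Canton Income Tax: taxable = €1300.00
  €30.40 + 17.3% × (€1300.00 − €400.00) = €30.40 + 17.3% × €900.00 = €186.10
Workforce Levy: 2% × €1300.00 = €26.00
Total: €186.10 + €26.00 = €212.10

€212.10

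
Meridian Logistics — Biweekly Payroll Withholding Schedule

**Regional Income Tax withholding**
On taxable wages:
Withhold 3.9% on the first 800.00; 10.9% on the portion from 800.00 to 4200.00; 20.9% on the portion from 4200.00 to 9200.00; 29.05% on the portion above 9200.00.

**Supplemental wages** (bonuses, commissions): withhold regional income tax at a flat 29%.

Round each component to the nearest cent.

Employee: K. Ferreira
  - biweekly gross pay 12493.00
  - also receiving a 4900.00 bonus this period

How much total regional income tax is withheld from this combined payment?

3824.42

Regional Income Tax: taxable = 12493.00
  1446.80 + 29.05% × (12493.00 − 9200.00) = 1446.80 + 29.05% × 3293.00 = 2403.42
Supplemental (29% flat on bonus): 29% × 4900.00 = 1421.00
Total regional income tax: 2403.42 + 1421.00 = 3824.42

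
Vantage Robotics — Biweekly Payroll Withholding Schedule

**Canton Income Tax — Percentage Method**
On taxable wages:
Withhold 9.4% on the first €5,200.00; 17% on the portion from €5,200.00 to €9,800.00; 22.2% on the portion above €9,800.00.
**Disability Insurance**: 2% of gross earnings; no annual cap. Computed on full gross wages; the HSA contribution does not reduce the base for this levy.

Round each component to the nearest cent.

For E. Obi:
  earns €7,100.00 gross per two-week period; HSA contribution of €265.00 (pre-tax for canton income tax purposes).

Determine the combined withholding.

Canton Income Tax: taxable = €7,100.00 − €265.00 = €6,835.00
  €488.80 + 17% × (€6,835.00 − €5,200.00) = €488.80 + 17% × €1,635.00 = €766.75
Disability Insurance: 2% × €7,100.00 = €142.00
Total: €766.75 + €142.00 = €908.75

€908.75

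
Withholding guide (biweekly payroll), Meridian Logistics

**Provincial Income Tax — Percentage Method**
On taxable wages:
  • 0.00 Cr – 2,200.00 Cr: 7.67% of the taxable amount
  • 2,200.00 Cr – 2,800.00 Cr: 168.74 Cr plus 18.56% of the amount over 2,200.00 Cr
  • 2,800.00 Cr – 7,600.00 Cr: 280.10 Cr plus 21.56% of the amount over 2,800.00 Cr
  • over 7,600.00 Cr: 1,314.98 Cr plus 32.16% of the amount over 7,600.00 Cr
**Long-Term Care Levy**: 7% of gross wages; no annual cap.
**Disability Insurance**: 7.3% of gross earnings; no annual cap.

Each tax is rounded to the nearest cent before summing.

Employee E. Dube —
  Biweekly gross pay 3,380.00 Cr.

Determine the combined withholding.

888.49 Cr

Provincial Income Tax: taxable = 3,380.00 Cr
  280.10 Cr + 21.56% × (3,380.00 Cr − 2,800.00 Cr) = 280.10 Cr + 21.56% × 580.00 Cr = 405.15 Cr
Long-Term Care Levy: 7% × 3,380.00 Cr = 236.60 Cr
Disability Insurance: 7.3% × 3,380.00 Cr = 246.74 Cr
Total: 405.15 Cr + 236.60 Cr + 246.74 Cr = 888.49 Cr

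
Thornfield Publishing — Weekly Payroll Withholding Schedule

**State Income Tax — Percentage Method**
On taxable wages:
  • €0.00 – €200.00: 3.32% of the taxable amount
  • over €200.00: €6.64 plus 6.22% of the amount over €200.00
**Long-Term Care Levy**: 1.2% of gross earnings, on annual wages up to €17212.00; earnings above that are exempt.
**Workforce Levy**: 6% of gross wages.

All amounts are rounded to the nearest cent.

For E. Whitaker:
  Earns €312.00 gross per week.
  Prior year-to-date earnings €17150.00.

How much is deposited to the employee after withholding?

€278.93

State Income Tax: taxable = €312.00
  €6.64 + 6.22% × (€312.00 − €200.00) = €6.64 + 6.22% × €112.00 = €13.61
Long-Term Care Levy: cap €17212.00 − YTD €17150.00 = €62.00 subject; 1.2% × €62.00 = €0.74
Workforce Levy: 6% × €312.00 = €18.72
Total withheld: €13.61 + €0.74 + €18.72 = €33.07
Net pay: €312.00 − €33.07 = €278.93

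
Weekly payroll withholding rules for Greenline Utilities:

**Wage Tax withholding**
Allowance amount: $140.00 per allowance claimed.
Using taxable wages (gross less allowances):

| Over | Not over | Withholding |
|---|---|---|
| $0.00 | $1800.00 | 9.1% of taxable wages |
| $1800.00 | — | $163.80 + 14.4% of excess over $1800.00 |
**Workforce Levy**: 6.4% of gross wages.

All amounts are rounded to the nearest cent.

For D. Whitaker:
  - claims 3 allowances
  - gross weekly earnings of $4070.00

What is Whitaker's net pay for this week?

$3379.32

Wage Tax: taxable = $4070.00 − 3×$140.00 = $3650.00
  $163.80 + 14.4% × ($3650.00 − $1800.00) = $163.80 + 14.4% × $1850.00 = $430.20
Workforce Levy: 6.4% × $4070.00 = $260.48
Total withheld: $430.20 + $260.48 = $690.68
Net pay: $4070.00 − $690.68 = $3379.32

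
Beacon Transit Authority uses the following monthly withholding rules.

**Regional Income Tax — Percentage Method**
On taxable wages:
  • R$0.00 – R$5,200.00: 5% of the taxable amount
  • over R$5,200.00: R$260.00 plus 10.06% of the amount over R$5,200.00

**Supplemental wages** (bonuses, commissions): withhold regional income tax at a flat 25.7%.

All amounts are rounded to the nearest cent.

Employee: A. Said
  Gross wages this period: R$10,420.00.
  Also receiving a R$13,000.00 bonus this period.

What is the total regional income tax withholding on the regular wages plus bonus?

Regional Income Tax: taxable = R$10,420.00
  R$260.00 + 10.06% × (R$10,420.00 − R$5,200.00) = R$260.00 + 10.06% × R$5,220.00 = R$785.13
Supplemental (25.7% flat on bonus): 25.7% × R$13,000.00 = R$3,341.00
Total regional income tax: R$785.13 + R$3,341.00 = R$4,126.13

R$4,126.13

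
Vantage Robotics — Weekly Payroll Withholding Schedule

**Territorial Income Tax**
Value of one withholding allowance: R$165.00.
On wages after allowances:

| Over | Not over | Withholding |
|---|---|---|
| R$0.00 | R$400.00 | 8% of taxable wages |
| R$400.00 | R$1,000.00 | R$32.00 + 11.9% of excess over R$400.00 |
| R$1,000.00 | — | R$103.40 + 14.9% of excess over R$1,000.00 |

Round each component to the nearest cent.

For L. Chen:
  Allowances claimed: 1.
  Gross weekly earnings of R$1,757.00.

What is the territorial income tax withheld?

R$191.61

Territorial Income Tax: taxable = R$1,757.00 − 1×R$165.00 = R$1,592.00
  R$103.40 + 14.9% × (R$1,592.00 − R$1,000.00) = R$103.40 + 14.9% × R$592.00 = R$191.61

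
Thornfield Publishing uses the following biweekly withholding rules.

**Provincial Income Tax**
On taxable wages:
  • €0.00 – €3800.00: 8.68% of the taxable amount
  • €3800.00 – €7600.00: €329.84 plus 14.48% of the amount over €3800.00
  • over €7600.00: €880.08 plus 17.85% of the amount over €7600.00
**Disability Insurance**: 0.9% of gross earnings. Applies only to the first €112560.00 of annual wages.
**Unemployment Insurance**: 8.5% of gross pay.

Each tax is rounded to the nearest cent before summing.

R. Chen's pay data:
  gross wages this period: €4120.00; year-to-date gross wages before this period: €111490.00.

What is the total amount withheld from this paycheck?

€736.01

Provincial Income Tax: taxable = €4120.00
  €329.84 + 14.48% × (€4120.00 − €3800.00) = €329.84 + 14.48% × €320.00 = €376.18
Disability Insurance: cap €112560.00 − YTD €111490.00 = €1070.00 subject; 0.9% × €1070.00 = €9.63
Unemployment Insurance: 8.5% × €4120.00 = €350.20
Total: €376.18 + €9.63 + €350.20 = €736.01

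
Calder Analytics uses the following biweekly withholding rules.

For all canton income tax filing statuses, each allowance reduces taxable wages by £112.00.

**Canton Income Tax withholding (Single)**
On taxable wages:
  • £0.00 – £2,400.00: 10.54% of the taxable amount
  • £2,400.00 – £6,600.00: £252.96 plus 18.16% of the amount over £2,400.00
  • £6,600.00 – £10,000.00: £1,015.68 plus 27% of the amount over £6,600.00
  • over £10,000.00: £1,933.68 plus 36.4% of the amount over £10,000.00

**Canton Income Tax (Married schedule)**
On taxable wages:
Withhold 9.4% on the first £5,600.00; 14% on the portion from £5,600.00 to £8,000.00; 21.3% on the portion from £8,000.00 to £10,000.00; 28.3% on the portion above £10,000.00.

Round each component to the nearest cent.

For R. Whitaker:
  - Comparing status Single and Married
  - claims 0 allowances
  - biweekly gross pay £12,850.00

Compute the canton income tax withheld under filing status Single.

£2,971.08

Canton Income Tax (Single): taxable = £12,850.00
  £1,933.68 + 36.4% × (£12,850.00 − £10,000.00) = £1,933.68 + 36.4% × £2,850.00 = £2,971.08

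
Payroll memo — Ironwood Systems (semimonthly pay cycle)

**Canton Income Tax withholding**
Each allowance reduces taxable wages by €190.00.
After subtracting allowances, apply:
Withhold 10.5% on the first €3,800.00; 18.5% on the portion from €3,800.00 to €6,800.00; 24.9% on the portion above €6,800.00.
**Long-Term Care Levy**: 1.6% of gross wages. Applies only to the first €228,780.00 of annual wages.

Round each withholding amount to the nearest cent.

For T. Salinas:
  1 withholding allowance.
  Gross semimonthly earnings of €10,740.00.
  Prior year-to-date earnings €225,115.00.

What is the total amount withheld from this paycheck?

€1,946.39

Canton Income Tax: taxable = €10,740.00 − 1×€190.00 = €10,550.00
  €954.00 + 24.9% × (€10,550.00 − €6,800.00) = €954.00 + 24.9% × €3,750.00 = €1,887.75
Long-Term Care Levy: cap €228,780.00 − YTD €225,115.00 = €3,665.00 subject; 1.6% × €3,665.00 = €58.64
Total: €1,887.75 + €58.64 = €1,946.39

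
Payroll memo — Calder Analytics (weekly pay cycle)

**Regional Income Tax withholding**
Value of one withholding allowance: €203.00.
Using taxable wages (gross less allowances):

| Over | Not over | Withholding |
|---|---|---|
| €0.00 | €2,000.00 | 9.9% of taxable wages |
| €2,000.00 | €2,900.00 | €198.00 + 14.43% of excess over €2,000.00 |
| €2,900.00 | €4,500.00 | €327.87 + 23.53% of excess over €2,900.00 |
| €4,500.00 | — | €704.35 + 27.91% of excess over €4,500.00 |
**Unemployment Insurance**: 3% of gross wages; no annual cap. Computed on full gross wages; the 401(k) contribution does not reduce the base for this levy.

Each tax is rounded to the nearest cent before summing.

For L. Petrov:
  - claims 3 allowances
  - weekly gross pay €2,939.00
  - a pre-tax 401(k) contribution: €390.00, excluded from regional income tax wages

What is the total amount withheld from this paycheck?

Regional Income Tax: taxable = €2,939.00 − €390.00 − 3×€203.00 = €1,940.00
  9.9% × €1,940.00 = €192.06
Unemployment Insurance: 3% × €2,939.00 = €88.17
Total: €192.06 + €88.17 = €280.23

€280.23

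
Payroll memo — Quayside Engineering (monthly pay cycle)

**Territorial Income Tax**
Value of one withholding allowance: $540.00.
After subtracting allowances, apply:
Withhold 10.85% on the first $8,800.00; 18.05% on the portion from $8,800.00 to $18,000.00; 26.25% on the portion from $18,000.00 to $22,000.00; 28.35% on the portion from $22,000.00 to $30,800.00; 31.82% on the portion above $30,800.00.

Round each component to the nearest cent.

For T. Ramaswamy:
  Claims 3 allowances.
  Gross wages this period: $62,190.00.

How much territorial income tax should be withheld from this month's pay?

Territorial Income Tax: taxable = $62,190.00 − 3×$540.00 = $60,570.00
  $6,160.20 + 31.82% × ($60,570.00 − $30,800.00) = $6,160.20 + 31.82% × $29,770.00 = $15,633.01

$15,633.01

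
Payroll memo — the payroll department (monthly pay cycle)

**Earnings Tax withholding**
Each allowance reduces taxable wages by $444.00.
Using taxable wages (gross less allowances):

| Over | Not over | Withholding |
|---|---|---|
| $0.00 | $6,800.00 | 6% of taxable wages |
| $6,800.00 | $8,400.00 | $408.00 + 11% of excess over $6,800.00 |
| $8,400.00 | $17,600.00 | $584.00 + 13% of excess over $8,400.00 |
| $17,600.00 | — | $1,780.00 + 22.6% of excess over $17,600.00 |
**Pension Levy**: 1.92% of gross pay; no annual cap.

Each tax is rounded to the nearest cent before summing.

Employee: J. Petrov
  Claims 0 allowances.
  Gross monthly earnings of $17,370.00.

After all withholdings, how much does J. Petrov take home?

$15,286.40

Earnings Tax: taxable = $17,370.00
  $584.00 + 13% × ($17,370.00 − $8,400.00) = $584.00 + 13% × $8,970.00 = $1,750.10
Pension Levy: 1.92% × $17,370.00 = $333.50
Total withheld: $1,750.10 + $333.50 = $2,083.60
Net pay: $17,370.00 − $2,083.60 = $15,286.40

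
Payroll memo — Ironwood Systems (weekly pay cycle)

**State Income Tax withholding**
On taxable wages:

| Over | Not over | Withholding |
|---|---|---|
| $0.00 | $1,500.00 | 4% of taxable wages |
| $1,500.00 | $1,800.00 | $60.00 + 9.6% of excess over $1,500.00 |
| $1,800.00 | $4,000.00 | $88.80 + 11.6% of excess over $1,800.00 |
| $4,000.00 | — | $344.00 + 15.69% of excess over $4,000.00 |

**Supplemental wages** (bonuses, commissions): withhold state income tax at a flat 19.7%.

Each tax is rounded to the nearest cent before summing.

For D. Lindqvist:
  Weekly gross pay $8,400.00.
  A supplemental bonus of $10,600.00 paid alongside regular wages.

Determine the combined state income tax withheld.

$3,122.56

State Income Tax: taxable = $8,400.00
  $344.00 + 15.69% × ($8,400.00 − $4,000.00) = $344.00 + 15.69% × $4,400.00 = $1,034.36
Supplemental (19.7% flat on bonus): 19.7% × $10,600.00 = $2,088.20
Total state income tax: $1,034.36 + $2,088.20 = $3,122.56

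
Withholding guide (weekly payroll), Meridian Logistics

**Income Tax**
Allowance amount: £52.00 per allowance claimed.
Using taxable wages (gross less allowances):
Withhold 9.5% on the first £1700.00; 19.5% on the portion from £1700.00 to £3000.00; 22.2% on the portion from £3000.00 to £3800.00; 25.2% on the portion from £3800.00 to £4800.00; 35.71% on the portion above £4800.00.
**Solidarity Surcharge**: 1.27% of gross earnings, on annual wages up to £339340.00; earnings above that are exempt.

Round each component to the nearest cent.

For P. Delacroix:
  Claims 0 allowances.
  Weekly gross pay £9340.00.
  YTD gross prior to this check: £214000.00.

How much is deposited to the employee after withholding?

Income Tax: taxable = £9340.00
  £844.60 + 35.71% × (£9340.00 − £4800.00) = £844.60 + 35.71% × £4540.00 = £2465.83
Solidarity Surcharge: 1.27% × £9340.00 = £118.62
Total withheld: £2465.83 + £118.62 = £2584.45
Net pay: £9340.00 − £2584.45 = £6755.55

£6755.55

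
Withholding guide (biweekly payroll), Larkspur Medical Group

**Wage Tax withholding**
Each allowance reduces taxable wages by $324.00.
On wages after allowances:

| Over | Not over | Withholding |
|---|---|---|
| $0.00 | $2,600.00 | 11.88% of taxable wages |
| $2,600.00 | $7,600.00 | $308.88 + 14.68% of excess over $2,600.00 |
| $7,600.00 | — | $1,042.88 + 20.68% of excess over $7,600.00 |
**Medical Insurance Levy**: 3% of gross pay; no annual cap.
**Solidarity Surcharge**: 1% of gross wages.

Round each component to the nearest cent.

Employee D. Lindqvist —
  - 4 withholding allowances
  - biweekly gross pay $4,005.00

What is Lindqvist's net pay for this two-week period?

Wage Tax: taxable = $4,005.00 − 4×$324.00 = $2,709.00
  $308.88 + 14.68% × ($2,709.00 − $2,600.00) = $308.88 + 14.68% × $109.00 = $324.88
Medical Insurance Levy: 3% × $4,005.00 = $120.15
Solidarity Surcharge: 1% × $4,005.00 = $40.05
Total withheld: $324.88 + $120.15 + $40.05 = $485.08
Net pay: $4,005.00 − $485.08 = $3,519.92

$3,519.92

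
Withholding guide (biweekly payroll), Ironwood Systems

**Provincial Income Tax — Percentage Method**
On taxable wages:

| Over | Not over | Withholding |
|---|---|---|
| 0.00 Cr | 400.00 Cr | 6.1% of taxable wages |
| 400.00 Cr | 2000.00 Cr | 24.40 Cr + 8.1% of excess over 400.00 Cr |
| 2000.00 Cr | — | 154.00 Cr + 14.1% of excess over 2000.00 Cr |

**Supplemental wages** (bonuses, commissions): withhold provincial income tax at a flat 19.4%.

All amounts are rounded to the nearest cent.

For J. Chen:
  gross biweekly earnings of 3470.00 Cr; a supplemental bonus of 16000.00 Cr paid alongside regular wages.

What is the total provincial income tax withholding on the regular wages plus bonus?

3465.27 Cr

Provincial Income Tax: taxable = 3470.00 Cr
  154.00 Cr + 14.1% × (3470.00 Cr − 2000.00 Cr) = 154.00 Cr + 14.1% × 1470.00 Cr = 361.27 Cr
Supplemental (19.4% flat on bonus): 19.4% × 16000.00 Cr = 3104.00 Cr
Total provincial income tax: 361.27 Cr + 3104.00 Cr = 3465.27 Cr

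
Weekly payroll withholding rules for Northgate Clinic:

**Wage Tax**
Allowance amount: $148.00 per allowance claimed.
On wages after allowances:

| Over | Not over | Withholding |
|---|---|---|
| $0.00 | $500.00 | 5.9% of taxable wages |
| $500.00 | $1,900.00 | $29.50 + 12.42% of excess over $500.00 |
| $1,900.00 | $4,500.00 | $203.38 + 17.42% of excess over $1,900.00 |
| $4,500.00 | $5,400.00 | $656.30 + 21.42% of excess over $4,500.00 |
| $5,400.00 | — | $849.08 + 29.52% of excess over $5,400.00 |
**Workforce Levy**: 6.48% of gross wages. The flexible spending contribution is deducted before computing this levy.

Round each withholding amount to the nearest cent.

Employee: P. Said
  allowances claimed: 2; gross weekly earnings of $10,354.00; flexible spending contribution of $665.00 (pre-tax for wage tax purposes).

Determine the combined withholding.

Wage Tax: taxable = $10,354.00 − $665.00 − 2×$148.00 = $9,393.00
  $849.08 + 29.52% × ($9,393.00 − $5,400.00) = $849.08 + 29.52% × $3,993.00 = $2,027.81
Workforce Levy: 6.48% × $9,689.00 = $627.85
Total: $2,027.81 + $627.85 = $2,655.66

$2,655.66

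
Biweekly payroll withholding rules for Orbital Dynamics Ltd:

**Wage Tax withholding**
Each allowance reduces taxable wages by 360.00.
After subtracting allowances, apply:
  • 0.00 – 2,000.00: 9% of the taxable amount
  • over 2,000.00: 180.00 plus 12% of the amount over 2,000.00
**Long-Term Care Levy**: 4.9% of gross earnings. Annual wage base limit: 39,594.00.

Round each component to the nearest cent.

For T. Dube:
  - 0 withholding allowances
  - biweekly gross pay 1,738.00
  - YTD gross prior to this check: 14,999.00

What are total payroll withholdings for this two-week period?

241.58

Wage Tax: taxable = 1,738.00
  9% × 1,738.00 = 156.42
Long-Term Care Levy: 4.9% × 1,738.00 = 85.16
Total: 156.42 + 85.16 = 241.58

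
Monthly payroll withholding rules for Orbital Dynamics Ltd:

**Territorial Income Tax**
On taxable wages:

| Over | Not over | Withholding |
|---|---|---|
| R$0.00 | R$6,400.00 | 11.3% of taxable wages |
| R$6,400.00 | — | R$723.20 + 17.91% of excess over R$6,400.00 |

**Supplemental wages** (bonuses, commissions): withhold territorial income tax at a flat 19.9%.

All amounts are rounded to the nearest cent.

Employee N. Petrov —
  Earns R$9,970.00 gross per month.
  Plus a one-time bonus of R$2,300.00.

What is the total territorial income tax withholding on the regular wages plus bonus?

R$1,820.29

Territorial Income Tax: taxable = R$9,970.00
  R$723.20 + 17.91% × (R$9,970.00 − R$6,400.00) = R$723.20 + 17.91% × R$3,570.00 = R$1,362.59
Supplemental (19.9% flat on bonus): 19.9% × R$2,300.00 = R$457.70
Total territorial income tax: R$1,362.59 + R$457.70 = R$1,820.29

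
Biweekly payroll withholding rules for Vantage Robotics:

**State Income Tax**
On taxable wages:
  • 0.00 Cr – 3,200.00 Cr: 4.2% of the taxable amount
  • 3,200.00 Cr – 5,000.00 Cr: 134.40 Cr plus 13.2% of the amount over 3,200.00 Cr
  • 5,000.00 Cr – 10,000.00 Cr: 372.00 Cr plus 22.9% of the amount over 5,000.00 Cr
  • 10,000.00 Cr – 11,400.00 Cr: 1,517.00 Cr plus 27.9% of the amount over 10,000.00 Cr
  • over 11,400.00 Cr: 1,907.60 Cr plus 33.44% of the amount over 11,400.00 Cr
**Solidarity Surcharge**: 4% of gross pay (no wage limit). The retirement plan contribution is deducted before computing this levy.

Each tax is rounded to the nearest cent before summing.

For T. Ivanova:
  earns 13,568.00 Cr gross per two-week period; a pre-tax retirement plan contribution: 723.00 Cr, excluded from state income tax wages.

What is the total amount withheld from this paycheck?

State Income Tax: taxable = 13,568.00 Cr − 723.00 Cr = 12,845.00 Cr
  1,907.60 Cr + 33.44% × (12,845.00 Cr − 11,400.00 Cr) = 1,907.60 Cr + 33.44% × 1,445.00 Cr = 2,390.81 Cr
Solidarity Surcharge: 4% × 12,845.00 Cr = 513.80 Cr
Total: 2,390.81 Cr + 513.80 Cr = 2,904.61 Cr

2,904.61 Cr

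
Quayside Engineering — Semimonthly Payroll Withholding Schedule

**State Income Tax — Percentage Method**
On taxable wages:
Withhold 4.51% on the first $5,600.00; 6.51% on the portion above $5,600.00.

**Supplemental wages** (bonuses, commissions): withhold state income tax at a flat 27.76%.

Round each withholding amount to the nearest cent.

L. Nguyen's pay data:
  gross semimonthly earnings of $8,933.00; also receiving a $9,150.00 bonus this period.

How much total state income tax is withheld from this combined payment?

$3,009.58

State Income Tax: taxable = $8,933.00
  $252.56 + 6.51% × ($8,933.00 − $5,600.00) = $252.56 + 6.51% × $3,333.00 = $469.54
Supplemental (27.76% flat on bonus): 27.76% × $9,150.00 = $2,540.04
Total state income tax: $469.54 + $2,540.04 = $3,009.58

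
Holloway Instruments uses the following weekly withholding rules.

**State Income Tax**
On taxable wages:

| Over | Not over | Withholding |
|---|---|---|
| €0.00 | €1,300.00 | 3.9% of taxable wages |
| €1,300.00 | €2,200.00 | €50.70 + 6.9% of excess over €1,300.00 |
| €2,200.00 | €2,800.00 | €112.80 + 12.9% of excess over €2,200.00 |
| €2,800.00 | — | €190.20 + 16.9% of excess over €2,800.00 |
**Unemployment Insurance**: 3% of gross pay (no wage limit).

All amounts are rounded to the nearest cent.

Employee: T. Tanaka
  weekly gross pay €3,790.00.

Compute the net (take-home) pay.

€3,318.79

State Income Tax: taxable = €3,790.00
  €190.20 + 16.9% × (€3,790.00 − €2,800.00) = €190.20 + 16.9% × €990.00 = €357.51
Unemployment Insurance: 3% × €3,790.00 = €113.70
Total withheld: €357.51 + €113.70 = €471.21
Net pay: €3,790.00 − €471.21 = €3,318.79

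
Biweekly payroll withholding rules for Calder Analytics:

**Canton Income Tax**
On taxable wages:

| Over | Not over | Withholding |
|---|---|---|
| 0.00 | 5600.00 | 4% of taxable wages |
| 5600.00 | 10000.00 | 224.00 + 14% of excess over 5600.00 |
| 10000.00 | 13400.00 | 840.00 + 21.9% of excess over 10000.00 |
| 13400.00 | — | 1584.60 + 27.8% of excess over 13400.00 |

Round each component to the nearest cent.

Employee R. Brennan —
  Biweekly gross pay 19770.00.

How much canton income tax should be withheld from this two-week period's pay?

Canton Income Tax: taxable = 19770.00
  1584.60 + 27.8% × (19770.00 − 13400.00) = 1584.60 + 27.8% × 6370.00 = 3355.46

3355.46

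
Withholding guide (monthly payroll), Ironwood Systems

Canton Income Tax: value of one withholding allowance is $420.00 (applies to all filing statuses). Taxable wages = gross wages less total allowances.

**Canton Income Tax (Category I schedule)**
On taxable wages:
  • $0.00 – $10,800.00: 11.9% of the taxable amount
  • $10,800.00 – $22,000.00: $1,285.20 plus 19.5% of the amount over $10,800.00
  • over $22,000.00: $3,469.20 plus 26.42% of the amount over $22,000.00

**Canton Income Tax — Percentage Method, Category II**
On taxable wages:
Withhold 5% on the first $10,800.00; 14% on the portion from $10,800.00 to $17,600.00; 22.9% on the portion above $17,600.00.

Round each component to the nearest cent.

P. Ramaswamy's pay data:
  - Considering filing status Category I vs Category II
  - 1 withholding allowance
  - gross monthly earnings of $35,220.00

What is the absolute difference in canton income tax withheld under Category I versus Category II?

$1,420.16

Canton Income Tax (Category I): taxable = $35,220.00 − 1×$420.00 = $34,800.00
  $3,469.20 + 26.42% × ($34,800.00 − $22,000.00) = $3,469.20 + 26.42% × $12,800.00 = $6,850.96
Canton Income Tax (Category II): taxable = $35,220.00 − 1×$420.00 = $34,800.00
  $1,492.00 + 22.9% × ($34,800.00 − $17,600.00) = $1,492.00 + 22.9% × $17,200.00 = $5,430.80
Difference: |$6,850.96 − $5,430.80| = $1,420.16 (higher under Category I)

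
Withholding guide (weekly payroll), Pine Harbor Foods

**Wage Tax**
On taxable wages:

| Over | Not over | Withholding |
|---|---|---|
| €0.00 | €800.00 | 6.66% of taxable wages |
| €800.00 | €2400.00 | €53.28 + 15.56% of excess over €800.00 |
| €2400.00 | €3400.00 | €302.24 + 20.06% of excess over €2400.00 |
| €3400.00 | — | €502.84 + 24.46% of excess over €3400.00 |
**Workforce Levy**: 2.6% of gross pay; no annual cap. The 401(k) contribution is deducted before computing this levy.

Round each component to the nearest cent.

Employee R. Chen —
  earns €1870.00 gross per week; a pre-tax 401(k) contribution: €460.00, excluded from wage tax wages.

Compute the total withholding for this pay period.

€184.86

Wage Tax: taxable = €1870.00 − €460.00 = €1410.00
  €53.28 + 15.56% × (€1410.00 − €800.00) = €53.28 + 15.56% × €610.00 = €148.20
Workforce Levy: 2.6% × €1410.00 = €36.66
Total: €148.20 + €36.66 = €184.86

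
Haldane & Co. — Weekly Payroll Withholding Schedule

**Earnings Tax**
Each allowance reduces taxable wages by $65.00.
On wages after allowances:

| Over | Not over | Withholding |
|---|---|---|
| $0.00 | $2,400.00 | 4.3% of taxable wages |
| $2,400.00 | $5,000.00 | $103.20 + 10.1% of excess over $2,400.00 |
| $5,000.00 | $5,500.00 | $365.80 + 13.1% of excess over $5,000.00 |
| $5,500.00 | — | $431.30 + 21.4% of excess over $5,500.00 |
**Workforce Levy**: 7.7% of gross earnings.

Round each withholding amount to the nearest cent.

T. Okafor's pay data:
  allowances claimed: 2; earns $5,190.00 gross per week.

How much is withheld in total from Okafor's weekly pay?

Earnings Tax: taxable = $5,190.00 − 2×$65.00 = $5,060.00
  $365.80 + 13.1% × ($5,060.00 − $5,000.00) = $365.80 + 13.1% × $60.00 = $373.66
Workforce Levy: 7.7% × $5,190.00 = $399.63
Total: $373.66 + $399.63 = $773.29

$773.29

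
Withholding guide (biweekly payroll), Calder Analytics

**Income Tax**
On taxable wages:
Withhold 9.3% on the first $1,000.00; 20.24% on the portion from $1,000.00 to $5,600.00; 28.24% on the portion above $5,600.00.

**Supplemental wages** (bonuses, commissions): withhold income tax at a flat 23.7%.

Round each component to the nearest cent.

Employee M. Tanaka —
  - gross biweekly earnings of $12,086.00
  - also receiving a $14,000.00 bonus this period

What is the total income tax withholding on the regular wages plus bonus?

$6,173.69

Income Tax: taxable = $12,086.00
  $1,024.04 + 28.24% × ($12,086.00 − $5,600.00) = $1,024.04 + 28.24% × $6,486.00 = $2,855.69
Supplemental (23.7% flat on bonus): 23.7% × $14,000.00 = $3,318.00
Total income tax: $2,855.69 + $3,318.00 = $6,173.69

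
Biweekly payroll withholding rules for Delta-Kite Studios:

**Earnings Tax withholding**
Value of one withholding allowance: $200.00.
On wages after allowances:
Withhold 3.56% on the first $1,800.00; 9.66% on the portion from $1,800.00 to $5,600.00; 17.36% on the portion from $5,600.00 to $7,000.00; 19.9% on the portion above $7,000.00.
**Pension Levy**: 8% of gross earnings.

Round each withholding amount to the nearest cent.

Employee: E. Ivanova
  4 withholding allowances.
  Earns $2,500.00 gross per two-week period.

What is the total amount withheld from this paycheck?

$260.52

Earnings Tax: taxable = $2,500.00 − 4×$200.00 = $1,700.00
  3.56% × $1,700.00 = $60.52
Pension Levy: 8% × $2,500.00 = $200.00
Total: $60.52 + $200.00 = $260.52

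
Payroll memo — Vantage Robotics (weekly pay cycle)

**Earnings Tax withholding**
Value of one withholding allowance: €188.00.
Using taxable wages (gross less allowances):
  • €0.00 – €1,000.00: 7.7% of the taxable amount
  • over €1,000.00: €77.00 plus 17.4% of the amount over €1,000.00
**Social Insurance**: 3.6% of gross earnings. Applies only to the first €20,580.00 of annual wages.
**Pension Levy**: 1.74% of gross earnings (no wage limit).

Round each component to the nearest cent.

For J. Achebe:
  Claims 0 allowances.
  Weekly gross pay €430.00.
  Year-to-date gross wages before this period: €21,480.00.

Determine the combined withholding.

Earnings Tax: taxable = €430.00
  7.7% × €430.00 = €33.11
Social Insurance: YTD €21,480.00 ≥ cap €20,580.00 → €0.00
Pension Levy: 1.74% × €430.00 = €7.48
Total: €33.11 + €0.00 + €7.48 = €40.59

€40.59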